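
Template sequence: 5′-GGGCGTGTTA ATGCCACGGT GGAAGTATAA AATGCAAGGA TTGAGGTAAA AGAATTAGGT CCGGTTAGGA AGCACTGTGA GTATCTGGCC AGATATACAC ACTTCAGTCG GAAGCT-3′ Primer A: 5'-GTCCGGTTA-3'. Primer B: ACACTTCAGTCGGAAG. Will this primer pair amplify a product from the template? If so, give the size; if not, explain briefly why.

No product — both primers anneal to the same strand and extend in the same direction.

Primer A (GTCCGGTTA) matches the top strand at positions 59–67 (3' end points downstream).
Primer B (ACACTTCAGTCGGAAG) also matches the top strand directly, at positions 99–114 — its reverse complement CTTCCGACTGAAGTGT is not present.
Both primers anneal to the bottom strand with 3' ends pointing the same way, so neither can prime synthesis back toward the other.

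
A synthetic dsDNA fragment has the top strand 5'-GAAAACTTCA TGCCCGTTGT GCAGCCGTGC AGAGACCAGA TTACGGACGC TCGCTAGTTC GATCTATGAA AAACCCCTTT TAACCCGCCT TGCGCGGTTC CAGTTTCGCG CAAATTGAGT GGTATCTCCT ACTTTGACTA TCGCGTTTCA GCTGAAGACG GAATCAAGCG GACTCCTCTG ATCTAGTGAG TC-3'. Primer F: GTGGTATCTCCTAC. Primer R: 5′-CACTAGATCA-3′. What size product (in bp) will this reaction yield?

70 bp

Forward primer GTGGTATCTCCTAC is found on the top strand at positions 119–132.
The reverse primer's reverse complement is TGATCTAGTG, which matches the template at positions 179–188.
Product length = (reverse-primer end) − (forward-primer start) + 1 = 188 − 119 + 1 = 70 bp.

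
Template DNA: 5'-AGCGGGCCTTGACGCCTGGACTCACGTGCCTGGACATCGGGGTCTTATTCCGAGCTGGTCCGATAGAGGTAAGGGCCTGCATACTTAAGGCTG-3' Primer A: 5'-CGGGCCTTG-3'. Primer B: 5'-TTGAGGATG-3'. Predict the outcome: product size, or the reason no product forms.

No product — primer B has no binding site in the template.

Primer B (TTGAGGATG) does not match the top strand, and its reverse complement CATCCTCAA does not match either.
With no annealing site for primer B, no amplification occurs.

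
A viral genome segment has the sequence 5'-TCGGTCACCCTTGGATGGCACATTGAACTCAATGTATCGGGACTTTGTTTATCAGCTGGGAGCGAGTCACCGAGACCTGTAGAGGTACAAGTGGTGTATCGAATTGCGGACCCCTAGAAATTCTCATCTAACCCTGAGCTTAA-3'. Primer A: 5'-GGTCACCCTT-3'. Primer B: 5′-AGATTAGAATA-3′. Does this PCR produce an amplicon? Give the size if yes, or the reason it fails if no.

No product — primer B has no binding site in the template.

Primer B (AGATTAGAATA) does not match the top strand, and its reverse complement TATTCTAATCT does not match either.
With no annealing site for primer B, no amplification occurs.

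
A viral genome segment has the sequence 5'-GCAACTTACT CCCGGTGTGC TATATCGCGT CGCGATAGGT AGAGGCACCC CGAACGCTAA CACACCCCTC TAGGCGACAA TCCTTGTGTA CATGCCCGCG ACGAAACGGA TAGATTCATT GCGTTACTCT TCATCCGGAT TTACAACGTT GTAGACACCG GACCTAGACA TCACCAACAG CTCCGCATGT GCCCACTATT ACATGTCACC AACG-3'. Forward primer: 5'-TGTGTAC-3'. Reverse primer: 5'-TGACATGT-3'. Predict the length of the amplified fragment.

Forward primer TGTGTAC is found on the top strand at positions 85–91.
Reverse complement of the reverse primer: ACATGTCA. This occurs on the top strand at positions 201–208.
The product runs from position 85 to position 208, so its length is 208 − 85 + 1 = 124 bp.

124 bp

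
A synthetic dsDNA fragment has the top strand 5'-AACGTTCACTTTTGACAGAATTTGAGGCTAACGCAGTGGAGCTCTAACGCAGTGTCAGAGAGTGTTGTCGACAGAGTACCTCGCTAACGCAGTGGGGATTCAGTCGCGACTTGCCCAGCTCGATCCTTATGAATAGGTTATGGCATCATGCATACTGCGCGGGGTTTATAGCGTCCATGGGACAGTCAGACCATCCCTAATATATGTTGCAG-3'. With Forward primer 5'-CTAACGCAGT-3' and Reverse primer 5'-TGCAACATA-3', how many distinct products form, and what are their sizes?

The forward primer CTAACGCAGT matches the top strand at positions 28–37, 44–53, 84–93.
The reverse primer's reverse complement is TATGTTGCA, matching at positions 203–211.
Each forward site pairs with the reverse site to give a product ending at position 211: sizes 184, 168, 128 bp.

Three products: 184 bp, 168 bp, 128 bp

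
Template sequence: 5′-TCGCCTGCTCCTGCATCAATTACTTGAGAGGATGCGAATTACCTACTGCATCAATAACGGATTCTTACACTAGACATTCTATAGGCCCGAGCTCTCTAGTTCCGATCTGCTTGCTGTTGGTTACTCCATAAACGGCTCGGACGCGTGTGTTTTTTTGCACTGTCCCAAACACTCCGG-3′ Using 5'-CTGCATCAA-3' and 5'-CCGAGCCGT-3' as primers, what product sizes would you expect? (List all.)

130 bp, 95 bp

The forward primer CTGCATCAA matches the top strand at positions 11–19, 46–54.
The reverse primer's reverse complement is ACGGCTCGG, matching at positions 132–140.
Each forward site pairs with the reverse site to give a product ending at position 140: sizes 130, 95 bp.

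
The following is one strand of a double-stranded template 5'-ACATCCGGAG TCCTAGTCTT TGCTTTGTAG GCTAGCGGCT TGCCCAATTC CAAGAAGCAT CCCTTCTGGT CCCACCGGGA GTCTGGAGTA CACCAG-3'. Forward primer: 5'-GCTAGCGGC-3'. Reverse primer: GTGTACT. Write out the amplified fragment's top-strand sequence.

Scanning the template, GCTAGCGGC occurs at positions 31–39; this primer anneals to the bottom strand there with its 3' end pointing downstream.
Taking the reverse complement of GTGTACT gives AGTACAC, found at positions 87–93 on the template; the primer anneals here to the top strand with its 3' end pointing upstream.
The product is the template from position 31 through 93 (63 bp).

5'-GCTAGCGGCTTGCCCAATTCCAAGAAGCATCCCTTCTGGTCCCACCGGGAGTCTGGAGTACAC-3'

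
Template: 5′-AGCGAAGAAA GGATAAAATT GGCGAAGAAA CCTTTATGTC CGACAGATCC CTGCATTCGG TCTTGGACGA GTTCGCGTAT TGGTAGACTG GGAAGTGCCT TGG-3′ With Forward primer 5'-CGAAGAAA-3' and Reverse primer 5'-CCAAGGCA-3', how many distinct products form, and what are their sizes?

Two products: 101 bp, 81 bp

The forward primer CGAAGAAA matches the top strand at positions 3–10, 23–30.
The reverse primer's reverse complement is TGCCTTGG, matching at positions 96–103.
Each forward site pairs with the reverse site to give a product ending at position 103: sizes 101, 81 bp.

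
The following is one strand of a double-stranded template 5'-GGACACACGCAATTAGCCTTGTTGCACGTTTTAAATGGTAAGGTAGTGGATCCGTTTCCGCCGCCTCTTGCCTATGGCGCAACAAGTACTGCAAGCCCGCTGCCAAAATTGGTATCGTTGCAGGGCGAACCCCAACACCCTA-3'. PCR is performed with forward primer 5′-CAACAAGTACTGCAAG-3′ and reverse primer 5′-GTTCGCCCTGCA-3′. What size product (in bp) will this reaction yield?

51 bp

The forward primer matches the template at positions 80–95.
The reverse primer's reverse complement is TGCAGGGCGAAC, which matches the template at positions 119–130.
Product length = (reverse-primer end) − (forward-primer start) + 1 = 130 − 80 + 1 = 51 bp.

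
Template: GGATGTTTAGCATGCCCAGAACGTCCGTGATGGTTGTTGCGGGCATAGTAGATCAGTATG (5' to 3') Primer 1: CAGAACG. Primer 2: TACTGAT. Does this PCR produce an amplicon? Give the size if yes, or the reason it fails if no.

Yes — a 42 bp product.

Primer 1 (CAGAACG) matches the top strand at positions 17–23; it acts as a forward primer.
Primer 2's reverse complement is ATCAGTA, matching the top strand at positions 52–58; it acts as a reverse primer.
The 3' ends face each other across positions 17–58, giving a 42 bp product.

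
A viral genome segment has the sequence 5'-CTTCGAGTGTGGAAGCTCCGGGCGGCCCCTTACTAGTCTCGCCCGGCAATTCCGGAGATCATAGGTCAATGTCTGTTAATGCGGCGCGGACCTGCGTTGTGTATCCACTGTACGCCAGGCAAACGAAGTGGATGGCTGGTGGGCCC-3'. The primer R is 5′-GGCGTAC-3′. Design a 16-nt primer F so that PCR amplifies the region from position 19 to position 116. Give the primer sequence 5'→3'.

The reverse primer's reverse complement GTACGCC matches the template at positions 110–116; the product starts at position 19.
The forward primer is identical to the top strand over positions 19–34: CGGGCGGCCCCTTACT.

5'-CGGGCGGCCCCTTACT-3'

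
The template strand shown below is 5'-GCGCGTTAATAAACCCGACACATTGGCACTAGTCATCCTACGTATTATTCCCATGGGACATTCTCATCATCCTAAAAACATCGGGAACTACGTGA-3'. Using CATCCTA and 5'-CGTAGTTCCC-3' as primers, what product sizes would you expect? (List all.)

The forward primer CATCCTA matches the top strand at positions 34–40, 68–74.
The reverse primer's reverse complement is GGGAACTACG, matching at positions 83–92.
Each forward site pairs with the reverse site to give a product ending at position 92: sizes 59, 25 bp.

59 bp, 25 bp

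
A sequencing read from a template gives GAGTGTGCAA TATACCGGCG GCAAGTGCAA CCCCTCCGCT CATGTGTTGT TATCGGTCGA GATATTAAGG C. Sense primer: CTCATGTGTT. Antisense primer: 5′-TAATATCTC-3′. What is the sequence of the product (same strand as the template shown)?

Scanning the template, CTCATGTGTT occurs at positions 39–48; this primer anneals to the bottom strand there with its 3' end pointing downstream.
Reverse complement of the reverse primer: GAGATATTA. This occurs on the top strand at positions 59–67.
The product is the template from position 39 through 67 (29 bp).

5'-CTCATGTGTTGTTATCGGTCGAGATATTA-3'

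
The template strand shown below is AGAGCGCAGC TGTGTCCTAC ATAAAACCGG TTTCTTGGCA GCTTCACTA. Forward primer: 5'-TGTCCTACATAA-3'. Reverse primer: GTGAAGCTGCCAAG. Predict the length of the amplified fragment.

Forward primer TGTCCTACATAA is found on the top strand at positions 13–24.
Reverse complement of the reverse primer: CTTGGCAGCTTCAC. This occurs on the top strand at positions 34–47.
The product runs from position 13 to position 47, so its length is 47 − 13 + 1 = 35 bp.

35 bp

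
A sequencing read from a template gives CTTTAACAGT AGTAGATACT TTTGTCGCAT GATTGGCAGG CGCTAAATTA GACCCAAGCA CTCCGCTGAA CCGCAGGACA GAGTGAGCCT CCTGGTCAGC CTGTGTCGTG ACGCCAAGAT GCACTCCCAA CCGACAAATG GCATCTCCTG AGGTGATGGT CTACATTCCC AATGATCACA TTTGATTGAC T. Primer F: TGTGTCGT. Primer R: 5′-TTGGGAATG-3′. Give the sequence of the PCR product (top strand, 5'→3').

Forward primer TGTGTCGT is found on the top strand at positions 102–109.
The reverse primer's reverse complement is CATTCCCAA, which matches the template at positions 164–172.
The product is the template from position 102 through 172 (71 bp).

5'-TGTGTCGTGACGCCAAGATGCACTCCCAACCGACAAATGGCATCTCCTGAGGTGATGGTCTACATTCCCAA-3'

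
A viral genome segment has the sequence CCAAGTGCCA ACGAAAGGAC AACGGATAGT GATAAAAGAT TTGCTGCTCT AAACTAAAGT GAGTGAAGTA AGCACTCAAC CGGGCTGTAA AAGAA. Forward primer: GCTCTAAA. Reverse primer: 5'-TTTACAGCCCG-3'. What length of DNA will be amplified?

The forward primer matches the template at positions 46–53.
Taking the reverse complement of TTTACAGCCCG gives CGGGCTGTAAA, found at positions 81–91 on the template; the primer anneals here to the top strand with its 3' end pointing upstream.
Product length = (reverse-primer end) − (forward-primer start) + 1 = 91 − 46 + 1 = 46 bp.

46 bp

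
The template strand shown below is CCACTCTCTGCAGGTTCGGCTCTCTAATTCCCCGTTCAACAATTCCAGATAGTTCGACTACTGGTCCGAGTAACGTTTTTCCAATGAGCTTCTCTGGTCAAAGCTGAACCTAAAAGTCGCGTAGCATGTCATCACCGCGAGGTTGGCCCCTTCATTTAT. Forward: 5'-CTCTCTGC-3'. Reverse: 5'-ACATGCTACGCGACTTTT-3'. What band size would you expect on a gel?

The forward primer matches the template at positions 4–11.
Taking the reverse complement of ACATGCTACGCGACTTTT gives AAAAGTCGCGTAGCATGT, found at positions 112–129 on the template; the primer anneals here to the top strand with its 3' end pointing upstream.
Product length = (reverse-primer end) − (forward-primer start) + 1 = 129 − 4 + 1 = 126 bp.

126 bp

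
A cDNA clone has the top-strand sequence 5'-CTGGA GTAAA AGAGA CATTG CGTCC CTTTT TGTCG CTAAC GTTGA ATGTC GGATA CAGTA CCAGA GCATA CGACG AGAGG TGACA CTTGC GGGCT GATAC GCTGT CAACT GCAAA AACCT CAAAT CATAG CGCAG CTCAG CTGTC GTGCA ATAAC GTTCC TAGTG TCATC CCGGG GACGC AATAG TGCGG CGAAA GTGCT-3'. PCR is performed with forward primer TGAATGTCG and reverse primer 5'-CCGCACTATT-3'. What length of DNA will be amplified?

148 bp

Scanning the template, TGAATGTCG occurs at positions 43–51; this primer anneals to the bottom strand there with its 3' end pointing downstream.
Taking the reverse complement of CCGCACTATT gives AATAGTGCGG, found at positions 181–190 on the template; the primer anneals here to the top strand with its 3' end pointing upstream.
Product length = (reverse-primer end) − (forward-primer start) + 1 = 190 − 43 + 1 = 148 bp.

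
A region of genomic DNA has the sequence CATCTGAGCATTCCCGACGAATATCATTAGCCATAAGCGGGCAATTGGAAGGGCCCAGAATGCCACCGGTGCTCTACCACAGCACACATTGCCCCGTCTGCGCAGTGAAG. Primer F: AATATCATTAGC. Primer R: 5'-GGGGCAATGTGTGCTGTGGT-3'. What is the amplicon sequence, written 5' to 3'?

5'-AATATCATTAGCCATAAGCGGGCAATTGGAAGGGCCCAGAATGCCACCGGTGCTCTACCACAGCACACATTGCCCC-3'

The forward primer matches the template at positions 20–31.
The reverse primer's reverse complement is ACCACAGCACACATTGCCCC, which matches the template at positions 76–95.
The product is the template from position 20 through 95 (76 bp).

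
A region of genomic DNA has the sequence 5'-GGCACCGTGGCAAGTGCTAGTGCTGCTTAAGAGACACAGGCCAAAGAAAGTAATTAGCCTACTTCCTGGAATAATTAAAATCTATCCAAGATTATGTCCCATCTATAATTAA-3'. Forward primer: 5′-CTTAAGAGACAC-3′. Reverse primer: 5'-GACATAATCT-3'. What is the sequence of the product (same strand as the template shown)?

5'-CTTAAGAGACACAGGCCAAAGAAAGTAATTAGCCTACTTCCTGGAATAATTAAAATCTATCCAAGATTATGTC-3'

The forward primer matches the template at positions 26–37.
The reverse primer's reverse complement is AGATTATGTC, which matches the template at positions 89–98.
The product is the template from position 26 through 98 (73 bp).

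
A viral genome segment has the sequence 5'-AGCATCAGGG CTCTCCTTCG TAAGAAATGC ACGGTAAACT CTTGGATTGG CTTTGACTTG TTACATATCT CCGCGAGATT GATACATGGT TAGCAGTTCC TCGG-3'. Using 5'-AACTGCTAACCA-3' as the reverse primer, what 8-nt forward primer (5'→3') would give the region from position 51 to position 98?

The reverse primer's reverse complement TGGTTAGCAGTT matches the template at positions 87–98; the product starts at position 51.
The forward primer is identical to the top strand over positions 51–58: CTTTGACT.

5'-CTTTGACT-3'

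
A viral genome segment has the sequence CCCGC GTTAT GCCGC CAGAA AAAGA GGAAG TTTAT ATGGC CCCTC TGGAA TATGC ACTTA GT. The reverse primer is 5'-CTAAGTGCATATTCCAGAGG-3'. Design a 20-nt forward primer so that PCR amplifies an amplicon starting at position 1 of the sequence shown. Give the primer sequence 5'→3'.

5'-CCCGCGTTATGCCGCCAGAA-3'

The reverse primer's reverse complement CCTCTGGAATATGCACTTAG matches the template at positions 42–61; the product starts at position 1.
The forward primer is identical to the top strand over positions 1–20: CCCGCGTTATGCCGCCAGAA.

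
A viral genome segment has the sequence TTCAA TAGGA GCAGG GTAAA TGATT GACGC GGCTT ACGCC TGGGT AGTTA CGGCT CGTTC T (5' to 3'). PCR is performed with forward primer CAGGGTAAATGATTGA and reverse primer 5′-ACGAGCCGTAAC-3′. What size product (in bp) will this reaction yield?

47 bp

The forward primer matches the template at positions 12–27.
The reverse primer's reverse complement is GTTACGGCTCGT, which matches the template at positions 47–58.
The product runs from position 12 to position 58, so its length is 58 − 12 + 1 = 47 bp.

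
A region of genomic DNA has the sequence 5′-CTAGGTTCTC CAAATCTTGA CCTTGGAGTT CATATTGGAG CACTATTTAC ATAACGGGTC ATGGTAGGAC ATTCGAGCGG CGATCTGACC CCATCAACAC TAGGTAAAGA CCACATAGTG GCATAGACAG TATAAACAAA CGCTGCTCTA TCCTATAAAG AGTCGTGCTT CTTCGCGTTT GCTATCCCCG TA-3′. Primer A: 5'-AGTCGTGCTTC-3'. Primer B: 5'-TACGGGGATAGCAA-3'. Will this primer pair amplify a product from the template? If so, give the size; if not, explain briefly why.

Primer A (AGTCGTGCTTC) matches the top strand at positions 161–171; it acts as a forward primer.
Primer B's reverse complement is TTGCTATCCCCGTA, matching the top strand at positions 179–192; it acts as a reverse primer.
The 3' ends face each other across positions 161–192, giving a 32 bp product.

Yes — a 32 bp product.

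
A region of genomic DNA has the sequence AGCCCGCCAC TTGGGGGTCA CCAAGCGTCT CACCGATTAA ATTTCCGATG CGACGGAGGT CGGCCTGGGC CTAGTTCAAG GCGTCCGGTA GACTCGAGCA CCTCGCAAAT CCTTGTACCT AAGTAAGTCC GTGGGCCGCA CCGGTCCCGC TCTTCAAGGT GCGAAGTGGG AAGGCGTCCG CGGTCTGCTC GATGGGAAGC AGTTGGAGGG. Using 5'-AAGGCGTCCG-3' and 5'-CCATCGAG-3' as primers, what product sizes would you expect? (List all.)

The forward primer AAGGCGTCCG matches the top strand at positions 78–87, 171–180.
The reverse primer's reverse complement is CTCGATGG, matching at positions 188–195.
Each forward site pairs with the reverse site to give a product ending at position 195: sizes 118, 25 bp.

118 bp, 25 bp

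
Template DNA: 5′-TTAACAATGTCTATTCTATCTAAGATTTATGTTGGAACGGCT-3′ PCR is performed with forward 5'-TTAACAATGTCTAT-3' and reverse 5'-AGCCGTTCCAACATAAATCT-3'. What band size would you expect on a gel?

42 bp

The forward primer matches the template at positions 1–14.
Reverse complement of the reverse primer: AGATTTATGTTGGAACGGCT. This occurs on the top strand at positions 23–42.
The product runs from position 1 to position 42, so its length is 42 − 1 + 1 = 42 bp.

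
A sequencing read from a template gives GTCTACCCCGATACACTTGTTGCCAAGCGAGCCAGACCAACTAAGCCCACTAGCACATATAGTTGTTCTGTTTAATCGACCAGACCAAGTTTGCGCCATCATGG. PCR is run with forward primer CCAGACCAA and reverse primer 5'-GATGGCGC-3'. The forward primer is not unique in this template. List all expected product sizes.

69 bp, 21 bp

The forward primer CCAGACCAA matches the top strand at positions 32–40, 80–88.
The reverse primer's reverse complement is GCGCCATC, matching at positions 93–100.
Each forward site pairs with the reverse site to give a product ending at position 100: sizes 69, 21 bp.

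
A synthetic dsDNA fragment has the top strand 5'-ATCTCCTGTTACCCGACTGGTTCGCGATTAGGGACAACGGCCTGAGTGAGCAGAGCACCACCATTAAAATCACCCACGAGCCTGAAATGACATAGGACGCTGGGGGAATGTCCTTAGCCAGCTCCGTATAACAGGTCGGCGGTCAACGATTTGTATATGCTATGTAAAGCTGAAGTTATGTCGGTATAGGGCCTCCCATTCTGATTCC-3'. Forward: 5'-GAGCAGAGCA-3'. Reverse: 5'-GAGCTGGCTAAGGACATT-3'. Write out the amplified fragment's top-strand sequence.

5'-GAGCAGAGCACCACCATTAAAATCACCCACGAGCCTGAAATGACATAGGACGCTGGGGGAATGTCCTTAGCCAGCTC-3'

The forward primer matches the template at positions 48–57.
Taking the reverse complement of GAGCTGGCTAAGGACATT gives AATGTCCTTAGCCAGCTC, found at positions 107–124 on the template; the primer anneals here to the top strand with its 3' end pointing upstream.
The product is the template from position 48 through 124 (77 bp).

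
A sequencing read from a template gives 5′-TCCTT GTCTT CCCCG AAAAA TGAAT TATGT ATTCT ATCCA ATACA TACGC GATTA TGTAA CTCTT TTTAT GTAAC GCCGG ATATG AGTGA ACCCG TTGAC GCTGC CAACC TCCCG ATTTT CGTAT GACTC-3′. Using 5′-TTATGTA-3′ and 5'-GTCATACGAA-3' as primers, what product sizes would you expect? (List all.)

104 bp, 76 bp, 62 bp

The forward primer TTATGTA matches the top strand at positions 25–31, 53–59, 67–73.
The reverse primer's reverse complement is TTCGTATGAC, matching at positions 119–128.
Each forward site pairs with the reverse site to give a product ending at position 128: sizes 104, 76, 62 bp.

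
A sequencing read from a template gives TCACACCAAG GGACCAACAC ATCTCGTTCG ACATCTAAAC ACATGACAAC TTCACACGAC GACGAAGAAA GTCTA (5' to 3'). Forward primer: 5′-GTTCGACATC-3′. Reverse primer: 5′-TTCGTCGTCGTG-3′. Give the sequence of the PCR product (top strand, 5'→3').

Forward primer GTTCGACATC is found on the top strand at positions 26–35.
Taking the reverse complement of TTCGTCGTCGTG gives CACGACGACGAA, found at positions 55–66 on the template; the primer anneals here to the top strand with its 3' end pointing upstream.
The product is the template from position 26 through 66 (41 bp).

5'-GTTCGACATCTAAACACATGACAACTTCACACGACGACGAA-3'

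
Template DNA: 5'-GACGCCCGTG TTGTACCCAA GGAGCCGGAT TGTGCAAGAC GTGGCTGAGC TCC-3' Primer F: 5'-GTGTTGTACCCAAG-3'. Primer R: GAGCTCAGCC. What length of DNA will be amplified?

Scanning the template, GTGTTGTACCCAAG occurs at positions 8–21; this primer anneals to the bottom strand there with its 3' end pointing downstream.
The reverse primer's reverse complement is GGCTGAGCTC, which matches the template at positions 43–52.
Amplicon spans positions 8–52: 45 bp.

45 bp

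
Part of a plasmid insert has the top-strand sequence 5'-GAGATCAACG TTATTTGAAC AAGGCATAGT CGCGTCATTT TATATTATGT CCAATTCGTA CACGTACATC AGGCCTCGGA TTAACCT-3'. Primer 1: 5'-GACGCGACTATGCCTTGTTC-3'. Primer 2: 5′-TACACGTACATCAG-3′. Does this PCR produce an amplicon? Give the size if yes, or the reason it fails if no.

Primer 1 (GACGCGACTATGCCTTGTTC) has reverse complement GAACAAGGCATAGTCGCGTC, which matches the top strand at positions 17–36; primer 1 anneals to the top strand there with its 3' end pointing upstream toward position 17.
Primer 2 (TACACGTACATCAG) matches the top strand directly at positions 59–72; it anneals to the bottom strand with its 3' end pointing downstream toward position 72.
The 3' ends diverge (primer 1 extends toward position 1, primer 2 toward position 87), so the primers never converge on a shared product.

No product — the primers' 3' ends point away from each other.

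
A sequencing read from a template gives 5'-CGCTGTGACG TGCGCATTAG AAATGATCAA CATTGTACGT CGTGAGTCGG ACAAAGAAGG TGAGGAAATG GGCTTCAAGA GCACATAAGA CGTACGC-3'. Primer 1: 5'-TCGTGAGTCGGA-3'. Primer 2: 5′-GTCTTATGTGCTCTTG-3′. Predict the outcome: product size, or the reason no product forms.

Primer 1 (TCGTGAGTCGGA) matches the top strand at positions 40–51; it acts as a forward primer.
Primer 2's reverse complement is CAAGAGCACATAAGAC, matching the top strand at positions 76–91; it acts as a reverse primer.
The 3' ends face each other across positions 40–91, giving a 52 bp product.

Yes — a 52 bp product.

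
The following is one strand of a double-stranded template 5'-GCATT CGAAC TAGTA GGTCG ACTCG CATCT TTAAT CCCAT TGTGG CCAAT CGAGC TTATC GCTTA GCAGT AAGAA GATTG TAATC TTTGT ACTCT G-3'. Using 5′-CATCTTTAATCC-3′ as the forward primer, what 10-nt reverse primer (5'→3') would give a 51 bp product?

The forward primer binds at positions 26–37, so a 51 bp product ends at position 26 + 51 − 1 = 76.
The reverse primer anneals to the top strand over positions 67–76, i.e. to CAGTAAGAAG.
Its sequence written 5'→3' is the reverse complement: CTTCTTACTG.

5'-CTTCTTACTG-3'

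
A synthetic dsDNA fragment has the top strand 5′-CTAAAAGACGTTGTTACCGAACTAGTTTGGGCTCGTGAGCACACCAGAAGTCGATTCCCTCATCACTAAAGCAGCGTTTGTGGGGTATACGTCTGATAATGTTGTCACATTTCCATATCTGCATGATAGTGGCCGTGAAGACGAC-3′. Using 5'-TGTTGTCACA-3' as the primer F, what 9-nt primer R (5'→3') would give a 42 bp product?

5'-TCTTCACGG-3'

The forward primer binds at positions 100–109, so a 42 bp product ends at position 100 + 42 − 1 = 141.
The reverse primer anneals to the top strand over positions 133–141, i.e. to CCGTGAAGA.
Its sequence written 5'→3' is the reverse complement: TCTTCACGG.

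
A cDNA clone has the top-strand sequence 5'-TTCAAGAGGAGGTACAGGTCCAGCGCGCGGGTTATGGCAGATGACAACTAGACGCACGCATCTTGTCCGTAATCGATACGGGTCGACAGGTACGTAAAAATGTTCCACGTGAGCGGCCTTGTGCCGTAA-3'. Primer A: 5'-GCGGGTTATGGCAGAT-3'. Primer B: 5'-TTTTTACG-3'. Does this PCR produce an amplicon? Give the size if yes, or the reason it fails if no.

Yes — a 74 bp product.

Primer A (GCGGGTTATGGCAGAT) matches the top strand at positions 27–42; it acts as a forward primer.
Primer B's reverse complement is CGTAAAAA, matching the top strand at positions 93–100; it acts as a reverse primer.
The 3' ends face each other across positions 27–100, giving a 74 bp product.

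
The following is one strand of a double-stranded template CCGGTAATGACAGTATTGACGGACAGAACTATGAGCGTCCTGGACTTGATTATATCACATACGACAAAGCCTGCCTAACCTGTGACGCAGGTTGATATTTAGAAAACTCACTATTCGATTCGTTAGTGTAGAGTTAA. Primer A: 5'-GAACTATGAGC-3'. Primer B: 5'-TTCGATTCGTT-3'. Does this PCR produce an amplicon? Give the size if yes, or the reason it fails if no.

No product — both primers anneal to the same strand and extend in the same direction.

Primer A (GAACTATGAGC) matches the top strand at positions 26–36 (3' end points downstream).
Primer B (TTCGATTCGTT) also matches the top strand directly, at positions 114–124 — its reverse complement AACGAATCGAA is not present.
Both primers anneal to the bottom strand with 3' ends pointing the same way, so neither can prime synthesis back toward the other.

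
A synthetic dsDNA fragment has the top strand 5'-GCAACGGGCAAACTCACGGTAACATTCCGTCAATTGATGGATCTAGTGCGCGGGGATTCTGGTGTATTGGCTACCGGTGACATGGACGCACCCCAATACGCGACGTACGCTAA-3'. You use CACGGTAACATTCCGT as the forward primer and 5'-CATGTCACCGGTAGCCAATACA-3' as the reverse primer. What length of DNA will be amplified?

The forward primer matches the template at positions 15–30.
Taking the reverse complement of CATGTCACCGGTAGCCAATACA gives TGTATTGGCTACCGGTGACATG, found at positions 63–84 on the template; the primer anneals here to the top strand with its 3' end pointing upstream.
The product runs from position 15 to position 84, so its length is 84 − 15 + 1 = 70 bp.

70 bp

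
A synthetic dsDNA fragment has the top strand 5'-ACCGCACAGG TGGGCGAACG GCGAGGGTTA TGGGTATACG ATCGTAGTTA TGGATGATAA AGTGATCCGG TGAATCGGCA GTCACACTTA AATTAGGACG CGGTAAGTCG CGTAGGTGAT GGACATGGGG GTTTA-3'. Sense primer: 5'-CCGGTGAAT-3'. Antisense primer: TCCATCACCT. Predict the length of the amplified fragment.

Scanning the template, CCGGTGAAT occurs at positions 67–75; this primer anneals to the bottom strand there with its 3' end pointing downstream.
Taking the reverse complement of TCCATCACCT gives AGGTGATGGA, found at positions 114–123 on the template; the primer anneals here to the top strand with its 3' end pointing upstream.
Product length = (reverse-primer end) − (forward-primer start) + 1 = 123 − 67 + 1 = 57 bp.

57 bp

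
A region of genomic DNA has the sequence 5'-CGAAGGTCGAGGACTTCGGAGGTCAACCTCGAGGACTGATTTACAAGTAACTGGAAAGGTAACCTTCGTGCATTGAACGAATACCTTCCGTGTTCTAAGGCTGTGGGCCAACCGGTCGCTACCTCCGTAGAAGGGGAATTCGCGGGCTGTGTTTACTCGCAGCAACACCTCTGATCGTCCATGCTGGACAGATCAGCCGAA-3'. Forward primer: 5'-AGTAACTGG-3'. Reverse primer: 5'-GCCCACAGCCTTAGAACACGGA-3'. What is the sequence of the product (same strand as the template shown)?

5'-AGTAACTGGAAAGGTAACCTTCGTGCATTGAACGAATACCTTCCGTGTTCTAAGGCTGTGGGC-3'

Forward primer AGTAACTGG is found on the top strand at positions 46–54.
Reverse complement of the reverse primer: TCCGTGTTCTAAGGCTGTGGGC. This occurs on the top strand at positions 87–108.
The product is the template from position 46 through 108 (63 bp).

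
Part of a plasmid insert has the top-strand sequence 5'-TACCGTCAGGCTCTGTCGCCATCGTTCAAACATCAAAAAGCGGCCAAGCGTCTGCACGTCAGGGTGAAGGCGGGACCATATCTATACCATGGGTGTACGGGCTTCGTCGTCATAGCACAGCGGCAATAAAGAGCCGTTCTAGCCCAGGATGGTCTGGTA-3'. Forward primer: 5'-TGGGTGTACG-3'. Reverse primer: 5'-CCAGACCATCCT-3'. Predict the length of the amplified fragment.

Forward primer TGGGTGTACG is found on the top strand at positions 90–99.
The reverse primer's reverse complement is AGGATGGTCTGG, which matches the template at positions 146–157.
Amplicon spans positions 90–157: 68 bp.

68 bp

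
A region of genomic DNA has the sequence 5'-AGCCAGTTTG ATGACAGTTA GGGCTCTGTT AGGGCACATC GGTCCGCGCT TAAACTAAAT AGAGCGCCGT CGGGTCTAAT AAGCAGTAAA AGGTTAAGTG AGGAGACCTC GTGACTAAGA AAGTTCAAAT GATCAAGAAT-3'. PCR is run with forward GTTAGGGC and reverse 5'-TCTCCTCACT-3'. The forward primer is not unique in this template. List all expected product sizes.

90 bp, 79 bp

The forward primer GTTAGGGC matches the top strand at positions 17–24, 28–35.
The reverse primer's reverse complement is AGTGAGGAGA, matching at positions 97–106.
Each forward site pairs with the reverse site to give a product ending at position 106: sizes 90, 79 bp.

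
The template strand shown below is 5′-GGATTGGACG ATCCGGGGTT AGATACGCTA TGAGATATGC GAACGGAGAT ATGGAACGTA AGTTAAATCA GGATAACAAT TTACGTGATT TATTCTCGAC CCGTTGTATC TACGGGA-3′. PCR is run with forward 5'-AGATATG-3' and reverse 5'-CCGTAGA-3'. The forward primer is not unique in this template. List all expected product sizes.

83 bp, 69 bp

The forward primer AGATATG matches the top strand at positions 33–39, 47–53.
The reverse primer's reverse complement is TCTACGG, matching at positions 109–115.
Each forward site pairs with the reverse site to give a product ending at position 115: sizes 83, 69 bp.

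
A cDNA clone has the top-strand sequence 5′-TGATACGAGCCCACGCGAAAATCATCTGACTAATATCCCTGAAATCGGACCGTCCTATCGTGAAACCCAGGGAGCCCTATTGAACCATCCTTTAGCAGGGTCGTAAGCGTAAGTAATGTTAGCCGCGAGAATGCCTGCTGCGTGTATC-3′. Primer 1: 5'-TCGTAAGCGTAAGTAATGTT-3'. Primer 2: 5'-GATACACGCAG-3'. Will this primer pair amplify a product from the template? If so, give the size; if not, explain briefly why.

Primer 1 (TCGTAAGCGTAAGTAATGTT) matches the top strand at positions 101–120; it acts as a forward primer.
Primer 2's reverse complement is CTGCGTGTATC, matching the top strand at positions 138–148; it acts as a reverse primer.
The 3' ends face each other across positions 101–148, giving a 48 bp product.

Yes — a 48 bp product.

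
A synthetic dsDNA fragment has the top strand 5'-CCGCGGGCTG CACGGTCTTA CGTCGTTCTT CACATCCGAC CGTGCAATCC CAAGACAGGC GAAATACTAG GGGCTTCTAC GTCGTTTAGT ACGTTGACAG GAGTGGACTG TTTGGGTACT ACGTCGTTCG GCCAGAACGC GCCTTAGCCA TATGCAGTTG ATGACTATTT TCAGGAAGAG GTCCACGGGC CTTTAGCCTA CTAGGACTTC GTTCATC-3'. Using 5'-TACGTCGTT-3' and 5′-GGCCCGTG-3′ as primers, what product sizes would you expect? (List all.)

The forward primer TACGTCGTT matches the top strand at positions 19–27, 78–86, 120–128.
The reverse primer's reverse complement is CACGGGCC, matching at positions 184–191.
Each forward site pairs with the reverse site to give a product ending at position 191: sizes 173, 114, 72 bp.

173 bp, 114 bp, 72 bp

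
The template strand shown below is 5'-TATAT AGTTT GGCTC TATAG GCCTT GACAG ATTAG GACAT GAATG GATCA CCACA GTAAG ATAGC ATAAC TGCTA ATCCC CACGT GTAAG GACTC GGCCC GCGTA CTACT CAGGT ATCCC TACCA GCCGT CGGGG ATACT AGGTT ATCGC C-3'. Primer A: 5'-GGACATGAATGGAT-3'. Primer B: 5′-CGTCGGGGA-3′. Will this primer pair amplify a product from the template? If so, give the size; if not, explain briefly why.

Primer A (GGACATGAATGGAT) matches the top strand at positions 35–48 (3' end points downstream).
Primer B (CGTCGGGGA) also matches the top strand directly, at positions 128–136 — its reverse complement TCCCCGACG is not present.
Both primers anneal to the bottom strand with 3' ends pointing the same way, so neither can prime synthesis back toward the other.

No product — both primers anneal to the same strand and extend in the same direction.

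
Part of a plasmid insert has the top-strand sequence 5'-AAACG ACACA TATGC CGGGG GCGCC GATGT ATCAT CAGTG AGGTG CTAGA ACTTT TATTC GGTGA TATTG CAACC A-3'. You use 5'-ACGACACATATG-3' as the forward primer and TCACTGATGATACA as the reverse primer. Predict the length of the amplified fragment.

Forward primer ACGACACATATG is found on the top strand at positions 3–14.
Reverse complement of the reverse primer: TGTATCATCAGTGA. This occurs on the top strand at positions 28–41.
Product length = (reverse-primer end) − (forward-primer start) + 1 = 41 − 3 + 1 = 39 bp.

39 bp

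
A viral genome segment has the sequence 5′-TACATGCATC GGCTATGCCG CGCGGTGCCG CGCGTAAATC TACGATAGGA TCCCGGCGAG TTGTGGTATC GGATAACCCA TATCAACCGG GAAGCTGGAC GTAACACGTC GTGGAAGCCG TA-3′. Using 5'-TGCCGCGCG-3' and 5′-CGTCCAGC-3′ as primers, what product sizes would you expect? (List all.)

86 bp, 76 bp

The forward primer TGCCGCGCG matches the top strand at positions 16–24, 26–34.
The reverse primer's reverse complement is GCTGGACG, matching at positions 94–101.
Each forward site pairs with the reverse site to give a product ending at position 101: sizes 86, 76 bp.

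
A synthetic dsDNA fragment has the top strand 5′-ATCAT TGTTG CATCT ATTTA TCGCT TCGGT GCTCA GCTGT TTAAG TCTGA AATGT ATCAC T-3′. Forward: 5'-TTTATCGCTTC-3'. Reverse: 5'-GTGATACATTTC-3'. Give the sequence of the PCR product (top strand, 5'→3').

5'-TTTATCGCTTCGGTGCTCAGCTGTTTAAGTCTGAAATGTATCAC-3'

The forward primer matches the template at positions 17–27.
Reverse complement of the reverse primer: GAAATGTATCAC. This occurs on the top strand at positions 49–60.
The product is the template from position 17 through 60 (44 bp).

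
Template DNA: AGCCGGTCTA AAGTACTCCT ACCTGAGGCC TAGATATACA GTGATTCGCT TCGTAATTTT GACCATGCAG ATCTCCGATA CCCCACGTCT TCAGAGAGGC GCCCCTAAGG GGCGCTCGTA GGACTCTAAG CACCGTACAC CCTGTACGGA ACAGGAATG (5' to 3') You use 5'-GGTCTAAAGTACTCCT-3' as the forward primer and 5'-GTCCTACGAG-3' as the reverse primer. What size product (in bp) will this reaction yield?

Forward primer GGTCTAAAGTACTCCT is found on the top strand at positions 5–20.
The reverse primer's reverse complement is CTCGTAGGAC, which matches the template at positions 115–124.
Amplicon spans positions 5–124: 120 bp.

120 bp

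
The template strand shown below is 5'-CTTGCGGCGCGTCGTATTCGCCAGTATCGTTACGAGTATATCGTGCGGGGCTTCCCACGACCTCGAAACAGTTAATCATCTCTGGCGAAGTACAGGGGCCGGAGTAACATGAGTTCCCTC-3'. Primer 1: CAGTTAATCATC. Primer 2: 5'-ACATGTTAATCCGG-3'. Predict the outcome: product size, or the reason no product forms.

No product — primer 2 has no binding site in the template.

Primer 2 (ACATGTTAATCCGG) does not match the top strand, and its reverse complement CCGGATTAACATGT does not match either.
With no annealing site for primer 2, no amplification occurs.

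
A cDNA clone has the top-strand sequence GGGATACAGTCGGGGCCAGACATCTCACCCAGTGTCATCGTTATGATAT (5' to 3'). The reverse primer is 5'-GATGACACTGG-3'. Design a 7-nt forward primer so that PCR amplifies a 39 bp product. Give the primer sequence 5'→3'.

The reverse primer's reverse complement CCAGTGTCATC matches the template at positions 29–39, so the product ends at position 39.
A 39 bp product then starts at position 39 − 39 + 1 = 1.
The forward primer is identical to the top strand there: GGGATAC.

5'-GGGATAC-3'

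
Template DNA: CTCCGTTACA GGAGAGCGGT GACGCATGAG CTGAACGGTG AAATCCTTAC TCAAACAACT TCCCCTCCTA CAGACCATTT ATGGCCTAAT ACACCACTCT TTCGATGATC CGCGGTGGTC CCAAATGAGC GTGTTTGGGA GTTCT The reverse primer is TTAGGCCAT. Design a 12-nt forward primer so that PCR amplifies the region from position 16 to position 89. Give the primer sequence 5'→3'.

The reverse primer's reverse complement ATGGCCTAA matches the template at positions 81–89; the product starts at position 16.
The forward primer is identical to the top strand over positions 16–27: GCGGTGACGCAT.

5'-GCGGTGACGCAT-3'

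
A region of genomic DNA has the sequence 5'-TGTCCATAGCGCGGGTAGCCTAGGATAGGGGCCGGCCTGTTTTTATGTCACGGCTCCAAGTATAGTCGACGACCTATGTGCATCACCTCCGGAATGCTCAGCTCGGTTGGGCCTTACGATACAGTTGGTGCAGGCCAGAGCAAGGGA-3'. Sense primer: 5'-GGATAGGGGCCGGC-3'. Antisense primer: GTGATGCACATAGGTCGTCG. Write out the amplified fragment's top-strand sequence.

Forward primer GGATAGGGGCCGGC is found on the top strand at positions 23–36.
The reverse primer's reverse complement is CGACGACCTATGTGCATCAC, which matches the template at positions 67–86.
The product is the template from position 23 through 86 (64 bp).

5'-GGATAGGGGCCGGCCTGTTTTTATGTCACGGCTCCAAGTATAGTCGACGACCTATGTGCATCAC-3'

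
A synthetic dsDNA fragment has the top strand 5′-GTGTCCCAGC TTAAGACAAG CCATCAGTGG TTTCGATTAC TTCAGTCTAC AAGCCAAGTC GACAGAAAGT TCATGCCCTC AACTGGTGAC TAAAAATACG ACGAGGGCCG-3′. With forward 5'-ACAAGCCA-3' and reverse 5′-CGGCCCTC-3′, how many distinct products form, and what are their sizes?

Two products: 95 bp, 62 bp

The forward primer ACAAGCCA matches the top strand at positions 16–23, 49–56.
The reverse primer's reverse complement is GAGGGCCG, matching at positions 103–110.
Each forward site pairs with the reverse site to give a product ending at position 110: sizes 95, 62 bp.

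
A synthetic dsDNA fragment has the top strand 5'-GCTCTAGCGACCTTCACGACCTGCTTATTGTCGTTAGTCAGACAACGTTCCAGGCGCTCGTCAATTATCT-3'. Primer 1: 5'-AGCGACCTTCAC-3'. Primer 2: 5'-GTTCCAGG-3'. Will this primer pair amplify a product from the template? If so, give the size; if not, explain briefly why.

No product — both primers anneal to the same strand and extend in the same direction.

Primer 1 (AGCGACCTTCAC) matches the top strand at positions 6–17 (3' end points downstream).
Primer 2 (GTTCCAGG) also matches the top strand directly, at positions 47–54 — its reverse complement CCTGGAAC is not present.
Both primers anneal to the bottom strand with 3' ends pointing the same way, so neither can prime synthesis back toward the other.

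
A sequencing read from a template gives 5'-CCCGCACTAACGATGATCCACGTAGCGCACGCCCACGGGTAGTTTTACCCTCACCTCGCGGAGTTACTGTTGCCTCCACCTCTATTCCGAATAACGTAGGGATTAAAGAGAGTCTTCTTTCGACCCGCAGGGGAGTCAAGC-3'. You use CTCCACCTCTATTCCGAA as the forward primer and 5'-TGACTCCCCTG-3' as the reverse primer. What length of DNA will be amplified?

Scanning the template, CTCCACCTCTATTCCGAA occurs at positions 74–91; this primer anneals to the bottom strand there with its 3' end pointing downstream.
Taking the reverse complement of TGACTCCCCTG gives CAGGGGAGTCA, found at positions 128–138 on the template; the primer anneals here to the top strand with its 3' end pointing upstream.
Product length = (reverse-primer end) − (forward-primer start) + 1 = 138 − 74 + 1 = 65 bp.

65 bp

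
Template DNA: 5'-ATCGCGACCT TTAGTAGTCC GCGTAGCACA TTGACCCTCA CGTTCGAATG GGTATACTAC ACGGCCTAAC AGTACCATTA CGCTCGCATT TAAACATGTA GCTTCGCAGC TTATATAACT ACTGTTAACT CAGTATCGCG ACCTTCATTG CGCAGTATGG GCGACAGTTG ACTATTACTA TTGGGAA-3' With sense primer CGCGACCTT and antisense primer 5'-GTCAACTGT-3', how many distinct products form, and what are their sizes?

The forward primer CGCGACCTT matches the top strand at positions 3–11, 137–145.
The reverse primer's reverse complement is ACAGTTGAC, matching at positions 164–172.
Each forward site pairs with the reverse site to give a product ending at position 172: sizes 170, 36 bp.

Two products: 170 bp, 36 bp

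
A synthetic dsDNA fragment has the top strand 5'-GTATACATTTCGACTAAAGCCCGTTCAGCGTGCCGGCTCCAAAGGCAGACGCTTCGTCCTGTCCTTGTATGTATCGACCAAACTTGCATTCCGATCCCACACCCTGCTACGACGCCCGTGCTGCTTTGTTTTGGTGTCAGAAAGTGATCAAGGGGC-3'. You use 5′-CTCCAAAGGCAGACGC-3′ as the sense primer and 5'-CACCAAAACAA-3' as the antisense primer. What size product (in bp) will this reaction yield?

Forward primer CTCCAAAGGCAGACGC is found on the top strand at positions 37–52.
Reverse complement of the reverse primer: TTGTTTTGGTG. This occurs on the top strand at positions 126–136.
The product runs from position 37 to position 136, so its length is 136 − 37 + 1 = 100 bp.

100 bp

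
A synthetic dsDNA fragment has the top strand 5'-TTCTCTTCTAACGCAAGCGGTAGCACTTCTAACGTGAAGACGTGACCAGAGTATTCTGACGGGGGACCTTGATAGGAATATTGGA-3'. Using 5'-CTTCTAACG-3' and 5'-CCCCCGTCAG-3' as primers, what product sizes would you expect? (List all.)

61 bp, 40 bp

The forward primer CTTCTAACG matches the top strand at positions 5–13, 26–34.
The reverse primer's reverse complement is CTGACGGGGG, matching at positions 56–65.
Each forward site pairs with the reverse site to give a product ending at position 65: sizes 61, 40 bp.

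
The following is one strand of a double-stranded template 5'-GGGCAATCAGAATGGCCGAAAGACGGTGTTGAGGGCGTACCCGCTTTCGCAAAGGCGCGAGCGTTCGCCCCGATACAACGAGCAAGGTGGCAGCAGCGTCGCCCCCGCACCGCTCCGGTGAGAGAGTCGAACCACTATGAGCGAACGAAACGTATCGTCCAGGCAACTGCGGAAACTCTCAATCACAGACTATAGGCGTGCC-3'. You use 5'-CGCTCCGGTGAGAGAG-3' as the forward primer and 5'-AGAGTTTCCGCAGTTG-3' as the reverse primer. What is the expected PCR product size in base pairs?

69 bp

The forward primer matches the template at positions 111–126.
The reverse primer's reverse complement is CAACTGCGGAAACTCT, which matches the template at positions 164–179.
Amplicon spans positions 111–179: 69 bp.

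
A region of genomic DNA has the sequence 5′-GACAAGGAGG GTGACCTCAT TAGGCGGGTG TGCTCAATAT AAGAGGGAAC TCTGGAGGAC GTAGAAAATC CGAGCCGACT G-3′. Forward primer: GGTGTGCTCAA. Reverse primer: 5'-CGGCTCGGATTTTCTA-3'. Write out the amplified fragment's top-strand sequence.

5'-GGTGTGCTCAATATAAGAGGGAACTCTGGAGGACGTAGAAAATCCGAGCCG-3'

Scanning the template, GGTGTGCTCAA occurs at positions 27–37; this primer anneals to the bottom strand there with its 3' end pointing downstream.
Taking the reverse complement of CGGCTCGGATTTTCTA gives TAGAAAATCCGAGCCG, found at positions 62–77 on the template; the primer anneals here to the top strand with its 3' end pointing upstream.
The product is the template from position 27 through 77 (51 bp).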